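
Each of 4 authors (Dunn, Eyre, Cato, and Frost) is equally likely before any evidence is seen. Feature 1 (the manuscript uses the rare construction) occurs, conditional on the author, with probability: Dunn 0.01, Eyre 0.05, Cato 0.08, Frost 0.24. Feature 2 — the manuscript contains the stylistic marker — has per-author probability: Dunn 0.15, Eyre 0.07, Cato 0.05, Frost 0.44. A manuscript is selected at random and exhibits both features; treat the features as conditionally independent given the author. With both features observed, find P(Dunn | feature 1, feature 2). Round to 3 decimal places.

Since the prior is uniform, the posterior is proportional to the likelihood:
  Dunn: 0.01 × 0.15 = 0.0015
  Eyre: 0.05 × 0.07 = 0.0035
  Cato: 0.08 × 0.05 = 0.004
  Frost: 0.24 × 0.44 = 0.1056
Total = 0.1146.
P(Dunn | evidence) = 0.0015 / 0.1146 ≈ 0.013.

0.013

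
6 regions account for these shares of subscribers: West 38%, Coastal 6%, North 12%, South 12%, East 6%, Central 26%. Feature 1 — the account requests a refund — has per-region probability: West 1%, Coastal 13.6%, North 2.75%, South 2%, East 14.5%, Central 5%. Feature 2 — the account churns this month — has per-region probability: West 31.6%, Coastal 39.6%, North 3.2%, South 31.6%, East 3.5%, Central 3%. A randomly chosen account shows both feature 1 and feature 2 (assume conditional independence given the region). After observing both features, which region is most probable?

Compute prior × likelihood for every hypothesis:
  West: 0.38 × 0.01 × 0.316 = 0.0012008
  Coastal: 0.06 × 0.136 × 0.396 = 0.00323136
  North: 0.12 × 0.0275 × 0.032 = 0.0001056
  South: 0.12 × 0.02 × 0.316 = 0.0007584
  East: 0.06 × 0.145 × 0.035 = 0.0003045
  Central: 0.26 × 0.05 × 0.03 = 0.00039
Total = 0.00599066.
Largest term belongs to Coastal, so Coastal is most probable.

Coastal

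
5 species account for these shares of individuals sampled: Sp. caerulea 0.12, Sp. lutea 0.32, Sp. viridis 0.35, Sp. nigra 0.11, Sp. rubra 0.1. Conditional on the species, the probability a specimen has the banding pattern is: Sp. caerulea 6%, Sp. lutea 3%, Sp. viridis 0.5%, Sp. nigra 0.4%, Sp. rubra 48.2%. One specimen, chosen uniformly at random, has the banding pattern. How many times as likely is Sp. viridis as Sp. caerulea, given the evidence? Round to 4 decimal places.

Compute prior × likelihood for every hypothesis:
  Sp. caerulea: 0.12 × 0.06 = 0.0072
  Sp. lutea: 0.32 × 0.03 = 0.0096
  Sp. viridis: 0.35 × 0.005 = 0.00175
  Sp. nigra: 0.11 × 0.004 = 0.00044
  Sp. rubra: 0.1 × 0.482 = 0.0482
Normalizing constant = 0.06719.
The ratio is 0.00175 / 0.0072 (the normalizer cancels) = 0.2431.

0.2431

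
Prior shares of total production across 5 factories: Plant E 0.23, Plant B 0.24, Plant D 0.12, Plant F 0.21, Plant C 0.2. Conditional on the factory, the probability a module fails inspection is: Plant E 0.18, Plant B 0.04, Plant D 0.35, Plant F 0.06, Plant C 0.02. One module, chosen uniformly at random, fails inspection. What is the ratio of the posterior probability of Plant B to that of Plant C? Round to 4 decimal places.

Compute prior × likelihood for every hypothesis:
  Plant E: 0.23 × 0.18 = 0.0414
  Plant B: 0.24 × 0.04 = 0.0096
  Plant D: 0.12 × 0.35 = 0.042
  Plant F: 0.21 × 0.06 = 0.0126
  Plant C: 0.2 × 0.02 = 0.004
Total = 0.1096.
The ratio is 0.0096 / 0.004 (the normalizer cancels) = 2.4000.

2.4000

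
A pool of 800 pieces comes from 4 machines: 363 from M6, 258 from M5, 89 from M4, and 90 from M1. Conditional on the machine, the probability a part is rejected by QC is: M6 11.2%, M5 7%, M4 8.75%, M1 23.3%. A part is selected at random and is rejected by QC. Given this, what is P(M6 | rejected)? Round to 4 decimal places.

Unnormalized posteriors (prior × likelihood):
  M6: 0.45375 × 0.112 = 0.05082
  M5: 0.3225 × 0.07 = 0.022575
  M4: 0.11125 × 0.0875 = 0.009734375
  M1: 0.1125 × 0.233 = 0.0262125
Total = 0.109341875.
P(M6 | evidence) = 0.05082 / 0.109341875 ≈ 0.4648.

0.4648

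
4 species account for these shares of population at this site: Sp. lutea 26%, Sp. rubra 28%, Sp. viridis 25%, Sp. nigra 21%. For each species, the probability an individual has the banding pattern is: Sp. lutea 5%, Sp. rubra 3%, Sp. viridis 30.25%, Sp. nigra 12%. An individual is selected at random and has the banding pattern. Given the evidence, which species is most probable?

Compute prior × likelihood for every hypothesis:
  Sp. lutea: 0.26 × 0.05 = 0.013
  Sp. rubra: 0.28 × 0.03 = 0.0084
  Sp. viridis: 0.25 × 0.3025 = 0.075625
  Sp. nigra: 0.21 × 0.12 = 0.0252
Normalizing constant = 0.122225.
Largest term belongs to Sp. viridis, so Sp. viridis is most probable.

Sp. viridis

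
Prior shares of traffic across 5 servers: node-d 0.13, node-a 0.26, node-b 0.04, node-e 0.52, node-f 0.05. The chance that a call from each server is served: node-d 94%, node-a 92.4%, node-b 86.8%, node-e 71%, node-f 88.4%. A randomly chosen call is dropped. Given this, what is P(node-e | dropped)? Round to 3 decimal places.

Taking complements, P(dropped | each) = node-d 0.06, node-a 0.076, node-b 0.132, node-e 0.29, node-f 0.116.
Compute prior × likelihood for every hypothesis:
  node-d: 0.13 × 0.06 = 0.0078
  node-a: 0.26 × 0.076 = 0.01976
  node-b: 0.04 × 0.132 = 0.00528
  node-e: 0.52 × 0.29 = 0.1508
  node-f: 0.05 × 0.116 = 0.0058
Total = 0.18944.
P(node-e | evidence) = 0.1508 / 0.18944 ≈ 0.796.

0.796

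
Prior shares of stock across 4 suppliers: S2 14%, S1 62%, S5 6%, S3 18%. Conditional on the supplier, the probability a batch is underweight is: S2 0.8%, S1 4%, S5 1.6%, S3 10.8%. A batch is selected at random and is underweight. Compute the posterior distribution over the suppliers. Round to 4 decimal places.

Prior × likelihood for each hypothesis:
  S2: 0.14 × 0.008 = 0.00112
  S1: 0.62 × 0.04 = 0.0248
  S5: 0.06 × 0.016 = 0.00096
  S3: 0.18 × 0.108 = 0.01944
Normalizing constant = 0.04632.
P(S2 | underweight) = 0.00112/0.04632 ≈ 0.0242
P(S1 | underweight) = 0.0248/0.04632 ≈ 0.5354
P(S5 | underweight) = 0.00096/0.04632 ≈ 0.0207
P(S3 | underweight) = 0.01944/0.04632 ≈ 0.4197
(Check: 0.0242+0.5354+0.0207+0.4197 = 1.0000.)

S2 0.0242, S1 0.5354, S5 0.0207, S3 0.4197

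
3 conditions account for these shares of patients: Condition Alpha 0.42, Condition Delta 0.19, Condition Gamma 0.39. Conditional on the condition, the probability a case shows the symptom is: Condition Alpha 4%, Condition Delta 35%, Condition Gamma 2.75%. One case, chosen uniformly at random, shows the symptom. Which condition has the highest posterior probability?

Condition Delta

By Bayes' rule, posterior ∝ prior × likelihood:
  Condition Alpha: 0.42 × 0.04 = 0.0168
  Condition Delta: 0.19 × 0.35 = 0.0665
  Condition Gamma: 0.39 × 0.0275 = 0.010725
Total = 0.094025.
Largest term belongs to Condition Delta, so Condition Delta is most probable.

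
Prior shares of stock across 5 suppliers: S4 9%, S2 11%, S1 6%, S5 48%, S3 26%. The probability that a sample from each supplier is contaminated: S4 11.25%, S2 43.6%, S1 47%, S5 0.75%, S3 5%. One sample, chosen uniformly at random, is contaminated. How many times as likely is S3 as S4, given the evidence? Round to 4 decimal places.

1.2840

Compute prior × likelihood for every hypothesis:
  S4: 0.09 × 0.1125 = 0.010125
  S2: 0.11 × 0.436 = 0.04796
  S1: 0.06 × 0.47 = 0.0282
  S5: 0.48 × 0.0075 = 0.0036
  S3: 0.26 × 0.05 = 0.013
Normalizing constant = 0.102885.
The ratio is 0.013 / 0.010125 (the normalizer cancels) = 1.2840.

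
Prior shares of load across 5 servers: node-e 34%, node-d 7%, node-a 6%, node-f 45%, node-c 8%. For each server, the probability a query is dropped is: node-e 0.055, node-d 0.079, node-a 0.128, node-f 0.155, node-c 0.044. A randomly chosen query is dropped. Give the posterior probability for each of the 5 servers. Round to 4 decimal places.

Compute prior × likelihood for every hypothesis:
  node-e: 0.34 × 0.055 = 0.0187
  node-d: 0.07 × 0.079 = 0.00553
  node-a: 0.06 × 0.128 = 0.00768
  node-f: 0.45 × 0.155 = 0.06975
  node-c: 0.08 × 0.044 = 0.00352
Sum = 0.10518.
P(node-e | dropped) = 0.0187/0.10518 ≈ 0.1778
P(node-d | dropped) = 0.00553/0.10518 ≈ 0.0526
P(node-a | dropped) = 0.00768/0.10518 ≈ 0.0730
P(node-f | dropped) = 0.06975/0.10518 ≈ 0.6631
P(node-c | dropped) = 0.00352/0.10518 ≈ 0.0335

node-e 0.1778, node-d 0.0526, node-a 0.0730, node-f 0.6631, node-c 0.0335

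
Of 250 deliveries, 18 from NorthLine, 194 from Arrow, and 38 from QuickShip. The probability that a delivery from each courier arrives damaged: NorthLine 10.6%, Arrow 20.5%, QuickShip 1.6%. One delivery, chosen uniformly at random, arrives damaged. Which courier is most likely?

Compute prior × likelihood for every hypothesis:
  NorthLine: 0.072 × 0.106 = 0.007632
  Arrow: 0.776 × 0.205 = 0.15908
  QuickShip: 0.152 × 0.016 = 0.002432
Total = 0.169144.
Largest term belongs to Arrow, so Arrow is most probable.

Arrow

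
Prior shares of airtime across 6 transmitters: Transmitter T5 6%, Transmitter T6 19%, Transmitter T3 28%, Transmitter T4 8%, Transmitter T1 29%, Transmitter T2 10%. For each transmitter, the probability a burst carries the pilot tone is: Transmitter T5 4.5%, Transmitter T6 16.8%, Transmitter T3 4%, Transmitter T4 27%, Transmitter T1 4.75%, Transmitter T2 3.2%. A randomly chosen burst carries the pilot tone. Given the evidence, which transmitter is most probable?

By Bayes' rule, posterior ∝ prior × likelihood:
  Transmitter T5: 0.06 × 0.045 = 0.0027
  Transmitter T6: 0.19 × 0.168 = 0.03192
  Transmitter T3: 0.28 × 0.04 = 0.0112
  Transmitter T4: 0.08 × 0.27 = 0.0216
  Transmitter T1: 0.29 × 0.0475 = 0.013775
  Transmitter T2: 0.1 × 0.032 = 0.0032
Total = 0.084395.
Largest term belongs to Transmitter T6, so Transmitter T6 is most probable.

Transmitter T6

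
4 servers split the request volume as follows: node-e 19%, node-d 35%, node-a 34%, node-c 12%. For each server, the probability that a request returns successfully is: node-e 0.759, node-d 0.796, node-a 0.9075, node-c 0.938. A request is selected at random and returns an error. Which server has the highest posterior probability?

node-d

Taking complements, P(error | each) = node-e 0.241, node-d 0.204, node-a 0.0925, node-c 0.062.
By Bayes' rule, posterior ∝ prior × likelihood:
  node-e: 0.19 × 0.241 = 0.04579
  node-d: 0.35 × 0.204 = 0.0714
  node-a: 0.34 × 0.0925 = 0.03145
  node-c: 0.12 × 0.062 = 0.00744
Total = 0.15608.
Largest term belongs to node-d, so node-d is most probable.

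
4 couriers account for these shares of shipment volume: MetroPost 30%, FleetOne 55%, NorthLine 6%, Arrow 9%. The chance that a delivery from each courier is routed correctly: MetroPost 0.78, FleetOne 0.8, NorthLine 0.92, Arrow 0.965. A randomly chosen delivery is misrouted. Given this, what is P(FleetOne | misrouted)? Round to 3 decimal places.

0.598

Taking complements, P(misrouted | each) = MetroPost 0.22, FleetOne 0.2, NorthLine 0.08, Arrow 0.035.
Unnormalized posteriors (prior × likelihood):
  MetroPost: 0.3 × 0.22 = 0.066
  FleetOne: 0.55 × 0.2 = 0.11
  NorthLine: 0.06 × 0.08 = 0.0048
  Arrow: 0.09 × 0.035 = 0.00315
Total = 0.18395.
P(FleetOne | evidence) = 0.11 / 0.18395 ≈ 0.598.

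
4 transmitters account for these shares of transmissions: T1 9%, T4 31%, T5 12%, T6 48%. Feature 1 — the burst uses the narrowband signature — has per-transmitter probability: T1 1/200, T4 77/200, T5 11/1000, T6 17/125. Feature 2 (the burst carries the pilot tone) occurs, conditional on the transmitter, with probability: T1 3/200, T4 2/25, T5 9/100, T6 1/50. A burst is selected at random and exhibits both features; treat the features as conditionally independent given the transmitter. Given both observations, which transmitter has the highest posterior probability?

Compute prior × likelihood for every hypothesis:
  T1: 0.09 × 0.005 × 0.015 = 0.00000675
  T4: 0.31 × 0.385 × 0.08 = 0.009548
  T5: 0.12 × 0.011 × 0.09 = 0.0001188
  T6: 0.48 × 0.136 × 0.02 = 0.0013056
Total = 0.01097915.
Largest term belongs to T4, so T4 is most probable.

T4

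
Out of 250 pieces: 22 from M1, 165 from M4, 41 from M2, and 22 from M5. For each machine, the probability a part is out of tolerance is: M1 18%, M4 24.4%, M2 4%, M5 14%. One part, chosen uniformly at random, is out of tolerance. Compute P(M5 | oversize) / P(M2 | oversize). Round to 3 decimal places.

1.878

By Bayes' rule, posterior ∝ prior × likelihood:
  M1: 0.088 × 0.18 = 0.01584
  M4: 0.66 × 0.244 = 0.16104
  M2: 0.164 × 0.04 = 0.00656
  M5: 0.088 × 0.14 = 0.01232
Sum = 0.19576.
The ratio is 0.01232 / 0.00656 (the normalizer cancels) = 1.878.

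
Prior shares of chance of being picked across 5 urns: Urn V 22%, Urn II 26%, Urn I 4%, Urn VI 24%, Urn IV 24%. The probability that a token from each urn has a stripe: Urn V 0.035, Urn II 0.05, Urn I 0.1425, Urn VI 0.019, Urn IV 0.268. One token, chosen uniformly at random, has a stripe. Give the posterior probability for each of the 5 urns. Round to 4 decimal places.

Urn V 0.0808, Urn II 0.1364, Urn I 0.0598, Urn VI 0.0479, Urn IV 0.6751

Prior × likelihood for each hypothesis:
  Urn V: 0.22 × 0.035 = 0.0077
  Urn II: 0.26 × 0.05 = 0.013
  Urn I: 0.04 × 0.1425 = 0.0057
  Urn VI: 0.24 × 0.019 = 0.00456
  Urn IV: 0.24 × 0.268 = 0.06432
Total = 0.09528.
P(Urn V | striped) = 0.0077/0.09528 ≈ 0.0808
P(Urn II | striped) = 0.013/0.09528 ≈ 0.1364
P(Urn I | striped) = 0.0057/0.09528 ≈ 0.0598
P(Urn VI | striped) = 0.00456/0.09528 ≈ 0.0479
P(Urn IV | striped) = 0.06432/0.09528 ≈ 0.6751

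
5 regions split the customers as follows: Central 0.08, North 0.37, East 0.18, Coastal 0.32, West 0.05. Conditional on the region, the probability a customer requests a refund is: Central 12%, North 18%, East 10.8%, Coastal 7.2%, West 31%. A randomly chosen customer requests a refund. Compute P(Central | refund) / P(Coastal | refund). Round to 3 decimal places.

0.417

Unnormalized posteriors (prior × likelihood):
  Central: 0.08 × 0.12 = 0.0096
  North: 0.37 × 0.18 = 0.0666
  East: 0.18 × 0.108 = 0.01944
  Coastal: 0.32 × 0.072 = 0.02304
  West: 0.05 × 0.31 = 0.0155
Sum = 0.13418.
The ratio is 0.0096 / 0.02304 (the normalizer cancels) = 0.417.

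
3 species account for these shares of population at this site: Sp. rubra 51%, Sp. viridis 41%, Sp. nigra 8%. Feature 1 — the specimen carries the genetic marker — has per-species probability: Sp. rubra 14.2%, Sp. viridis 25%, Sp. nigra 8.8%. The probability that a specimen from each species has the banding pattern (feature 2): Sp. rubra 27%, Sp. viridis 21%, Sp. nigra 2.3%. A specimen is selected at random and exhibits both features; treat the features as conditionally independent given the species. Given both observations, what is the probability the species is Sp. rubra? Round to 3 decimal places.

0.474

Compute prior × likelihood for every hypothesis:
  Sp. rubra: 0.51 × 0.142 × 0.27 = 0.0195534
  Sp. viridis: 0.41 × 0.25 × 0.21 = 0.021525
  Sp. nigra: 0.08 × 0.088 × 0.023 = 0.00016192
Total = 0.04124032.
P(Sp. rubra | evidence) = 0.0195534 / 0.04124032 ≈ 0.474.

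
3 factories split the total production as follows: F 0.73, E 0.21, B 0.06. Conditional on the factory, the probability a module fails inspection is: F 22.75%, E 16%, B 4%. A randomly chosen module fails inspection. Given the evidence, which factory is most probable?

F

Compute prior × likelihood for every hypothesis:
  F: 0.73 × 0.2275 = 0.166075
  E: 0.21 × 0.16 = 0.0336
  B: 0.06 × 0.04 = 0.0024
Normalizing constant = 0.202075.
Largest term belongs to F, so F is most probable.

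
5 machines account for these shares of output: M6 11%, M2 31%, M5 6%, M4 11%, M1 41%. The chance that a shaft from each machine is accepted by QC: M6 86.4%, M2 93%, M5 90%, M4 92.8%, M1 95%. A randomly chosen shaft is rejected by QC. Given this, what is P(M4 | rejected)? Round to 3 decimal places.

Taking complements, P(rejected | each) = M6 0.136, M2 0.07, M5 0.1, M4 0.072, M1 0.05.
Prior × likelihood for each hypothesis:
  M6: 0.11 × 0.136 = 0.01496
  M2: 0.31 × 0.07 = 0.0217
  M5: 0.06 × 0.1 = 0.006
  M4: 0.11 × 0.072 = 0.00792
  M1: 0.41 × 0.05 = 0.0205
Sum = 0.07108.
P(M4 | evidence) = 0.00792 / 0.07108 ≈ 0.111.

0.111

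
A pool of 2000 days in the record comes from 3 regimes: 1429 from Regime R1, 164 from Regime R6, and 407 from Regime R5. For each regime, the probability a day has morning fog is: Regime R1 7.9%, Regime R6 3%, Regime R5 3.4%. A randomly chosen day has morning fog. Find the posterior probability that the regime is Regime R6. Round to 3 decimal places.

0.037

Unnormalized posteriors (prior × likelihood):
  Regime R1: 0.7145 × 0.079 = 0.0564455
  Regime R6: 0.082 × 0.03 = 0.00246
  Regime R5: 0.2035 × 0.034 = 0.006919
Normalizing constant = 0.0658245.
P(Regime R6 | evidence) = 0.00246 / 0.0658245 ≈ 0.037.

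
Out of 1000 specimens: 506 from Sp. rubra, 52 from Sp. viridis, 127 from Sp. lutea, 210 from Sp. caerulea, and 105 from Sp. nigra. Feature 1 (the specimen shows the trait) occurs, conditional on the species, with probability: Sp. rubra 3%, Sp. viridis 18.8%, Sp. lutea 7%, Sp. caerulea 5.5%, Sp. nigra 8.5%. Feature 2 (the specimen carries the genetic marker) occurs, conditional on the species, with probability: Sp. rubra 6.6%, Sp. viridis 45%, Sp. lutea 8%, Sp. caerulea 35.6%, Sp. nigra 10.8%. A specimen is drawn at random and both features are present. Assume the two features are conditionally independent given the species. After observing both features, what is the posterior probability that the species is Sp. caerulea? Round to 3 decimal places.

Compute prior × likelihood for every hypothesis:
  Sp. rubra: 0.506 × 0.03 × 0.066 = 0.00100188
  Sp. viridis: 0.052 × 0.188 × 0.45 = 0.0043992
  Sp. lutea: 0.127 × 0.07 × 0.08 = 0.0007112
  Sp. caerulea: 0.21 × 0.055 × 0.356 = 0.0041118
  Sp. nigra: 0.105 × 0.085 × 0.108 = 0.0009639
Normalizing constant = 0.01118798.
P(Sp. caerulea | evidence) = 0.0041118 / 0.01118798 ≈ 0.368.

0.368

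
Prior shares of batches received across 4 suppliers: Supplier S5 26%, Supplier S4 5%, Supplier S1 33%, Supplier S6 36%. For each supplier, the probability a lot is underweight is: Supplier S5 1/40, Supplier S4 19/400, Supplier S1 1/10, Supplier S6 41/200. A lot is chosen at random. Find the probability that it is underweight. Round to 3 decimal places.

0.116

By Bayes' rule, posterior ∝ prior × likelihood:
  Supplier S5: 0.26 × 0.025 = 0.0065
  Supplier S4: 0.05 × 0.0475 = 0.002375
  Supplier S1: 0.33 × 0.1 = 0.033
  Supplier S6: 0.36 × 0.205 = 0.0738
P(underweight) = 0.0065 + 0.002375 + 0.033 + 0.0738 = 0.115675 → 0.116.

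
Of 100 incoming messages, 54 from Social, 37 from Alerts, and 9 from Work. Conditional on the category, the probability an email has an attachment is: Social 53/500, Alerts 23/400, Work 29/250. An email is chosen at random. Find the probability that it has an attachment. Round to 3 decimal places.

Unnormalized posteriors (prior × likelihood):
  Social: 0.54 × 0.106 = 0.05724
  Alerts: 0.37 × 0.0575 = 0.021275
  Work: 0.09 × 0.116 = 0.01044
P(attachment) = 0.05724 + 0.021275 + 0.01044 = 0.088955 → 0.089.

0.089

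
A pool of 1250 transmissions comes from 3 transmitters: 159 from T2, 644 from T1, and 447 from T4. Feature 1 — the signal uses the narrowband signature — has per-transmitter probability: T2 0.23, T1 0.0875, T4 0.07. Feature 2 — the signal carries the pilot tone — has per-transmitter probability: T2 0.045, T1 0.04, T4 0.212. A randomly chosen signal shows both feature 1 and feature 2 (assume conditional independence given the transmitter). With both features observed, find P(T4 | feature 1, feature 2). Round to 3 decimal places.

By Bayes' rule, posterior ∝ prior × likelihood:
  T2: 0.1272 × 0.23 × 0.045 = 0.00131652
  T1: 0.5152 × 0.0875 × 0.04 = 0.0018032
  T4: 0.3576 × 0.07 × 0.212 = 0.005306784
Sum = 0.008426504.
P(T4 | evidence) = 0.005306784 / 0.008426504 ≈ 0.630.

0.630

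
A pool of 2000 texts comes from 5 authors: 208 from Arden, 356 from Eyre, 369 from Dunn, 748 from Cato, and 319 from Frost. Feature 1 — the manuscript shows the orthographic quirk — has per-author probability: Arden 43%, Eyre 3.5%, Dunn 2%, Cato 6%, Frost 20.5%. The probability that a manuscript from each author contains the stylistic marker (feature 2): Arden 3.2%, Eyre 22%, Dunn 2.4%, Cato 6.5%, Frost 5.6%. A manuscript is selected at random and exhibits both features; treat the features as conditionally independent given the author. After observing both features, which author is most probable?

Frost

By Bayes' rule, posterior ∝ prior × likelihood:
  Arden: 0.104 × 0.43 × 0.032 = 0.00143104
  Eyre: 0.178 × 0.035 × 0.22 = 0.0013706
  Dunn: 0.1845 × 0.02 × 0.024 = 0.00008856
  Cato: 0.374 × 0.06 × 0.065 = 0.0014586
  Frost: 0.1595 × 0.205 × 0.056 = 0.00183106
Sum = 0.00617986.
Largest term belongs to Frost, so Frost is most probable.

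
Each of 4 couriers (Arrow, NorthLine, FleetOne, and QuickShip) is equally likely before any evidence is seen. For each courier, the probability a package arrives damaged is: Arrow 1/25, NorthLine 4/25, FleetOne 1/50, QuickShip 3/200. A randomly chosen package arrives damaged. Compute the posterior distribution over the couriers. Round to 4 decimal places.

Arrow 0.1702, NorthLine 0.6809, FleetOne 0.0851, QuickShip 0.0638

Since the prior is uniform, the posterior is proportional to the likelihood:
  Arrow: 0.04
  NorthLine: 0.16
  FleetOne: 0.02
  QuickShip: 0.015
Total = 0.235.
P(Arrow | damaged) = 0.04/0.235 ≈ 0.1702
P(NorthLine | damaged) = 0.16/0.235 ≈ 0.6809
P(FleetOne | damaged) = 0.02/0.235 ≈ 0.0851
P(QuickShip | damaged) = 0.015/0.235 ≈ 0.0638
(Check: 0.1702+0.6809+0.0851+0.0638 = 1.0000.)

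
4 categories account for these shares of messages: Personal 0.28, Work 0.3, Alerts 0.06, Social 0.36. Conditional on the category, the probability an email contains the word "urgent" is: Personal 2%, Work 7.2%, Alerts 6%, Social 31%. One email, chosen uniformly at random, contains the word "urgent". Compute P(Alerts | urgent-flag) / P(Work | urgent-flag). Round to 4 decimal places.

Compute prior × likelihood for every hypothesis:
  Personal: 0.28 × 0.02 = 0.0056
  Work: 0.3 × 0.072 = 0.0216
  Alerts: 0.06 × 0.06 = 0.0036
  Social: 0.36 × 0.31 = 0.1116
Normalizing constant = 0.1424.
The ratio is 0.0036 / 0.0216 (the normalizer cancels) = 0.1667.

0.1667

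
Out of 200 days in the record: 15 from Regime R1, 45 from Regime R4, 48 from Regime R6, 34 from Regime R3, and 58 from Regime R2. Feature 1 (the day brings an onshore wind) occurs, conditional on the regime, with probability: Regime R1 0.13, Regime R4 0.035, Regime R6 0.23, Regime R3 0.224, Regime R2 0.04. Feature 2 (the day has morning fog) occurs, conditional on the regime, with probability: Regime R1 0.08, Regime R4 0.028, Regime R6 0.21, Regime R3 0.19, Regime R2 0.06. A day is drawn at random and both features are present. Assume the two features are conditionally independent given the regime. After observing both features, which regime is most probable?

By Bayes' rule, posterior ∝ prior × likelihood:
  Regime R1: 0.075 × 0.13 × 0.08 = 0.00078
  Regime R4: 0.225 × 0.035 × 0.028 = 0.0002205
  Regime R6: 0.24 × 0.23 × 0.21 = 0.011592
  Regime R3: 0.17 × 0.224 × 0.19 = 0.0072352
  Regime R2: 0.29 × 0.04 × 0.06 = 0.000696
Total = 0.0205237.
Largest term belongs to Regime R6, so Regime R6 is most probable.

Regime R6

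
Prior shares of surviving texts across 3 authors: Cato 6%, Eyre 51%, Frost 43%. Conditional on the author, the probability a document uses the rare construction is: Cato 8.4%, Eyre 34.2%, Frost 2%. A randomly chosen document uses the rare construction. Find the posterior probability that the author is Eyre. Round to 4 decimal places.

By Bayes' rule, posterior ∝ prior × likelihood:
  Cato: 0.06 × 0.084 = 0.00504
  Eyre: 0.51 × 0.342 = 0.17442
  Frost: 0.43 × 0.02 = 0.0086
Sum = 0.18806.
P(Eyre | evidence) = 0.17442 / 0.18806 ≈ 0.9275.

0.9275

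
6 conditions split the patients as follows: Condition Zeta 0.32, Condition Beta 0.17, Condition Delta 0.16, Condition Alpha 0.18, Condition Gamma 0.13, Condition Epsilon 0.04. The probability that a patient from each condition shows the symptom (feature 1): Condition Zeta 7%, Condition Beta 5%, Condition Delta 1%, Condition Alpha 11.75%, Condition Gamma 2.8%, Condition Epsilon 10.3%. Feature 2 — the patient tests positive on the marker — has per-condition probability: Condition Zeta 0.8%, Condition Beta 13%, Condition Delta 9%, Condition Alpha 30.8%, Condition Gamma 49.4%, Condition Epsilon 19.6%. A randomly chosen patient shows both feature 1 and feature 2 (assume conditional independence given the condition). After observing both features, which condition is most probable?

Condition Alpha

Prior × likelihood for each hypothesis:
  Condition Zeta: 0.32 × 0.07 × 0.008 = 0.0001792
  Condition Beta: 0.17 × 0.05 × 0.13 = 0.001105
  Condition Delta: 0.16 × 0.01 × 0.09 = 0.000144
  Condition Alpha: 0.18 × 0.1175 × 0.308 = 0.0065142
  Condition Gamma: 0.13 × 0.028 × 0.494 = 0.00179816
  Condition Epsilon: 0.04 × 0.103 × 0.196 = 0.00080752
Total = 0.01054808.
Largest term belongs to Condition Alpha, so Condition Alpha is most probable.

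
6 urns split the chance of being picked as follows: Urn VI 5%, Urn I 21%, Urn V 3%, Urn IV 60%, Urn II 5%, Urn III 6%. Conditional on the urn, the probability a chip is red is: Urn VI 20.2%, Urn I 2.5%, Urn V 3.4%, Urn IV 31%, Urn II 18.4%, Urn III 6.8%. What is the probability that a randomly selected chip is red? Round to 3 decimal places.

By Bayes' rule, posterior ∝ prior × likelihood:
  Urn VI: 0.05 × 0.202 = 0.0101
  Urn I: 0.21 × 0.025 = 0.00525
  Urn V: 0.03 × 0.034 = 0.00102
  Urn IV: 0.6 × 0.31 = 0.186
  Urn II: 0.05 × 0.184 = 0.0092
  Urn III: 0.06 × 0.068 = 0.00408
P(red) = 0.0101 + 0.00525 + 0.00102 + 0.186 + 0.0092 + 0.00408 = 0.21565 → 0.216.

0.216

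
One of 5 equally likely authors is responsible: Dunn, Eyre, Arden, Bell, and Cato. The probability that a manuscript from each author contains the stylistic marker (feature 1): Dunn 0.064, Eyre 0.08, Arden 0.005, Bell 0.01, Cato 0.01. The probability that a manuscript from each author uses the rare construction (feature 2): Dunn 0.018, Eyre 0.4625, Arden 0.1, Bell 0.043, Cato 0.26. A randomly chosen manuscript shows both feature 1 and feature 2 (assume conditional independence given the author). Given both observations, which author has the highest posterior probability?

Eyre

With a uniform prior (1/5 each), posterior ∝ likelihood:
  Dunn: 0.064 × 0.018 = 0.001152
  Eyre: 0.08 × 0.4625 = 0.037
  Arden: 0.005 × 0.1 = 0.0005
  Bell: 0.01 × 0.043 = 0.00043
  Cato: 0.01 × 0.26 = 0.0026
Normalizing constant = 0.041682.
Largest term belongs to Eyre, so Eyre is most probable.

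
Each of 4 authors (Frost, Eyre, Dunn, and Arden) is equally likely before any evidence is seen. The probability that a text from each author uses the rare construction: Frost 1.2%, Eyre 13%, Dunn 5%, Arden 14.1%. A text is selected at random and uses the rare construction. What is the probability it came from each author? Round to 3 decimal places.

Since the prior is uniform, the posterior is proportional to the likelihood:
  Frost: 0.012
  Eyre: 0.13
  Dunn: 0.05
  Arden: 0.141
Sum = 0.333.
P(Frost | rare-form) = 0.012/0.333 ≈ 0.036
P(Eyre | rare-form) = 0.13/0.333 ≈ 0.390
P(Dunn | rare-form) = 0.05/0.333 ≈ 0.150
P(Arden | rare-form) = 0.141/0.333 ≈ 0.423

Frost 0.036, Eyre 0.390, Dunn 0.150, Arden 0.423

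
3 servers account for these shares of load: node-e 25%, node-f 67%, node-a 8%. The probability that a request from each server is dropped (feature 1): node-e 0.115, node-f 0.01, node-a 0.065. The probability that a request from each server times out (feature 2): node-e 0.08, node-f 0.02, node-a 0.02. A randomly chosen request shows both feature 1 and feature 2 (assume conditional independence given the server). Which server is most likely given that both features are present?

Compute prior × likelihood for every hypothesis:
  node-e: 0.25 × 0.115 × 0.08 = 0.0023
  node-f: 0.67 × 0.01 × 0.02 = 0.000134
  node-a: 0.08 × 0.065 × 0.02 = 0.000104
Total = 0.002538.
Largest term belongs to node-e, so node-e is most probable.

node-e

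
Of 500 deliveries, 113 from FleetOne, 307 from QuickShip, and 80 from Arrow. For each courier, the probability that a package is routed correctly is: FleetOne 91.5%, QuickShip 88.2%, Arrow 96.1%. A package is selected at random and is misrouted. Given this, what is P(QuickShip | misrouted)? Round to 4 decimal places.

Taking complements, P(misrouted | each) = FleetOne 0.085, QuickShip 0.118, Arrow 0.039.
Unnormalized posteriors (prior × likelihood):
  FleetOne: 0.226 × 0.085 = 0.01921
  QuickShip: 0.614 × 0.118 = 0.072452
  Arrow: 0.16 × 0.039 = 0.00624
Sum = 0.097902.
P(QuickShip | evidence) = 0.072452 / 0.097902 ≈ 0.7400.

0.7400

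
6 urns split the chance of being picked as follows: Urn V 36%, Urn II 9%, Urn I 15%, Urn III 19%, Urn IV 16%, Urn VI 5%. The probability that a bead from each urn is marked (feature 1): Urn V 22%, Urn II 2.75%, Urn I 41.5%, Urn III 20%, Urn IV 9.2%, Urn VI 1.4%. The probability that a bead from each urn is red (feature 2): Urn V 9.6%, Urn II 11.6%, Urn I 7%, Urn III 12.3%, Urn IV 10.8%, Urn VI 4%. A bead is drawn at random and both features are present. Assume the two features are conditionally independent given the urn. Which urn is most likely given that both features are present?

Urn V

Compute prior × likelihood for every hypothesis:
  Urn V: 0.36 × 0.22 × 0.096 = 0.0076032
  Urn II: 0.09 × 0.0275 × 0.116 = 0.0002871
  Urn I: 0.15 × 0.415 × 0.07 = 0.0043575
  Urn III: 0.19 × 0.2 × 0.123 = 0.004674
  Urn IV: 0.16 × 0.092 × 0.108 = 0.00158976
  Urn VI: 0.05 × 0.014 × 0.04 = 0.000028
Normalizing constant = 0.01853956.
Largest term belongs to Urn V, so Urn V is most probable.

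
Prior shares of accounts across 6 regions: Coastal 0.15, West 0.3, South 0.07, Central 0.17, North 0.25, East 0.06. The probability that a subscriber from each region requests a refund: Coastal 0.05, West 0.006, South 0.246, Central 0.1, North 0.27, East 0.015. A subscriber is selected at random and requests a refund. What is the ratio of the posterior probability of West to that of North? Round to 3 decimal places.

By Bayes' rule, posterior ∝ prior × likelihood:
  Coastal: 0.15 × 0.05 = 0.0075
  West: 0.3 × 0.006 = 0.0018
  South: 0.07 × 0.246 = 0.01722
  Central: 0.17 × 0.1 = 0.017
  North: 0.25 × 0.27 = 0.0675
  East: 0.06 × 0.015 = 0.0009
Total = 0.11192.
The ratio is 0.0018 / 0.0675 (the normalizer cancels) = 0.027.

0.027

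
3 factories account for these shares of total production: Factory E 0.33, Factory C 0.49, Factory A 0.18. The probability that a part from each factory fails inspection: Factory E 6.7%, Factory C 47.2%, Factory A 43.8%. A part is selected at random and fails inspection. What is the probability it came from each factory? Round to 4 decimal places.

Factory E 0.0666, Factory C 0.6961, Factory A 0.2373

Compute prior × likelihood for every hypothesis:
  Factory E: 0.33 × 0.067 = 0.02211
  Factory C: 0.49 × 0.472 = 0.23128
  Factory A: 0.18 × 0.438 = 0.07884
Sum = 0.33223.
P(Factory E | nonconforming) = 0.02211/0.33223 ≈ 0.0666
P(Factory C | nonconforming) = 0.23128/0.33223 ≈ 0.6961
P(Factory A | nonconforming) = 0.07884/0.33223 ≈ 0.2373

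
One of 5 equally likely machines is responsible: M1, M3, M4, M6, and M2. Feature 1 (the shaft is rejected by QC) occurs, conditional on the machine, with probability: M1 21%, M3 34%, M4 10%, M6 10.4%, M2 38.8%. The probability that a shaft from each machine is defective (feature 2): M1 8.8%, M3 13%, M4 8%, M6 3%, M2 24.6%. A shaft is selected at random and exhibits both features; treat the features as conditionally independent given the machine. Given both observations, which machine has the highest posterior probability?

M2

Since the prior is uniform, the posterior is proportional to the likelihood:
  M1: 0.21 × 0.088 = 0.01848
  M3: 0.34 × 0.13 = 0.0442
  M4: 0.1 × 0.08 = 0.008
  M6: 0.104 × 0.03 = 0.00312
  M2: 0.388 × 0.246 = 0.095448
Sum = 0.169248.
Largest term belongs to M2, so M2 is most probable.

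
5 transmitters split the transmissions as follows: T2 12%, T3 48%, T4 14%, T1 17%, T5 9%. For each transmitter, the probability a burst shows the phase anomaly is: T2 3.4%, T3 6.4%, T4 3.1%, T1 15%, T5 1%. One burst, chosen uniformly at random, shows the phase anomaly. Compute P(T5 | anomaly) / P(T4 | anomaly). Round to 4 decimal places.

0.2074

Unnormalized posteriors (prior × likelihood):
  T2: 0.12 × 0.034 = 0.00408
  T3: 0.48 × 0.064 = 0.03072
  T4: 0.14 × 0.031 = 0.00434
  T1: 0.17 × 0.15 = 0.0255
  T5: 0.09 × 0.01 = 0.0009
Sum = 0.06554.
The ratio is 0.0009 / 0.00434 (the normalizer cancels) = 0.2074.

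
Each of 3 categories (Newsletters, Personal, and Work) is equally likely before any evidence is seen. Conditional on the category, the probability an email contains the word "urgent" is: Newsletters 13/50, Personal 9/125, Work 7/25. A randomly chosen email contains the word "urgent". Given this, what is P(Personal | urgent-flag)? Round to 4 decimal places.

0.1176

Since the prior is uniform, the posterior is proportional to the likelihood:
  Newsletters: 0.26
  Personal: 0.072
  Work: 0.28
Total = 0.612.
P(Personal | evidence) = 0.072 / 0.612 ≈ 0.1176.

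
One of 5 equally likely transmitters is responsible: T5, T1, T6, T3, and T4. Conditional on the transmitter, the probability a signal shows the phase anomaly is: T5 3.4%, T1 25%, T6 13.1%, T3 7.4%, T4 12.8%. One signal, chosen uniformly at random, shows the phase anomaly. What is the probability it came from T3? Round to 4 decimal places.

0.1199

With a uniform prior (1/5 each), posterior ∝ likelihood:
  T5: 0.034
  T1: 0.25
  T6: 0.131
  T3: 0.074
  T4: 0.128
Sum = 0.617.
P(T3 | evidence) = 0.074 / 0.617 ≈ 0.1199.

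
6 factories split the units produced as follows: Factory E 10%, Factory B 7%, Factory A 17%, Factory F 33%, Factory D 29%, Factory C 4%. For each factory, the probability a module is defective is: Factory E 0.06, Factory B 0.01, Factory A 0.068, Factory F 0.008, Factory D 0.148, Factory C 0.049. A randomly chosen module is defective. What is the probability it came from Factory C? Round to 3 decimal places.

0.030

Prior × likelihood for each hypothesis:
  Factory E: 0.1 × 0.06 = 0.006
  Factory B: 0.07 × 0.01 = 0.0007
  Factory A: 0.17 × 0.068 = 0.01156
  Factory F: 0.33 × 0.008 = 0.00264
  Factory D: 0.29 × 0.148 = 0.04292
  Factory C: 0.04 × 0.049 = 0.00196
Sum = 0.06578.
P(Factory C | evidence) = 0.00196 / 0.06578 ≈ 0.030.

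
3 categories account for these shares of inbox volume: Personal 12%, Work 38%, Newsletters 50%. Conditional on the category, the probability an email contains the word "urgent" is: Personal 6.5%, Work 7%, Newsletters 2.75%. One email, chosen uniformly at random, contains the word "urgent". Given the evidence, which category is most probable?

Unnormalized posteriors (prior × likelihood):
  Personal: 0.12 × 0.065 = 0.0078
  Work: 0.38 × 0.07 = 0.0266
  Newsletters: 0.5 × 0.0275 = 0.01375
Sum = 0.04815.
Largest term belongs to Work, so Work is most probable.

Work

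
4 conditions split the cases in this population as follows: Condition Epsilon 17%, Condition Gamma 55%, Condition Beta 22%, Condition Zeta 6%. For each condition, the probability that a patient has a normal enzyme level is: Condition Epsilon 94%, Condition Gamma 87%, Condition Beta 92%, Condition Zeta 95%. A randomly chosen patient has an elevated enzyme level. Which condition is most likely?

Condition Gamma

Taking complements, P(elevated | each) = Condition Epsilon 0.06, Condition Gamma 0.13, Condition Beta 0.08, Condition Zeta 0.05.
Compute prior × likelihood for every hypothesis:
  Condition Epsilon: 0.17 × 0.06 = 0.0102
  Condition Gamma: 0.55 × 0.13 = 0.0715
  Condition Beta: 0.22 × 0.08 = 0.0176
  Condition Zeta: 0.06 × 0.05 = 0.003
Sum = 0.1023.
Largest term belongs to Condition Gamma, so Condition Gamma is most probable.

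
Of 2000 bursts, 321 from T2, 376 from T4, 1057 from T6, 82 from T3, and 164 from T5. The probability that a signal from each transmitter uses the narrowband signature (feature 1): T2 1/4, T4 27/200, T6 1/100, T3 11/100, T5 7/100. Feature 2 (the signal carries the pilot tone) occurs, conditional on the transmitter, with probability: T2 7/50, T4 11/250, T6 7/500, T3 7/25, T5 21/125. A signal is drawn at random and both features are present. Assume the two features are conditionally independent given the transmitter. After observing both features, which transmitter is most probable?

T2

Compute prior × likelihood for every hypothesis:
  T2: 0.1605 × 0.25 × 0.14 = 0.0056175
  T4: 0.188 × 0.135 × 0.044 = 0.00111672
  T6: 0.5285 × 0.01 × 0.014 = 0.00007399
  T3: 0.041 × 0.11 × 0.28 = 0.0012628
  T5: 0.082 × 0.07 × 0.168 = 0.00096432
Normalizing constant = 0.00903533.
Largest term belongs to T2, so T2 is most probable.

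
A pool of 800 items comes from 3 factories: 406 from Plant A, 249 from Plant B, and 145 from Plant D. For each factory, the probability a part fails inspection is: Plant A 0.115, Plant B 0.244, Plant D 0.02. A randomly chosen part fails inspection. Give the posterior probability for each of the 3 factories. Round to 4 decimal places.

Compute prior × likelihood for every hypothesis:
  Plant A: 0.5075 × 0.115 = 0.0583625
  Plant B: 0.31125 × 0.244 = 0.075945
  Plant D: 0.18125 × 0.02 = 0.003625
Normalizing constant = 0.1379325.
P(Plant A | nonconforming) = 0.0583625/0.1379325 ≈ 0.4231
P(Plant B | nonconforming) = 0.075945/0.1379325 ≈ 0.5506
P(Plant D | nonconforming) = 0.003625/0.1379325 ≈ 0.0263

Plant A 0.4231, Plant B 0.5506, Plant D 0.0263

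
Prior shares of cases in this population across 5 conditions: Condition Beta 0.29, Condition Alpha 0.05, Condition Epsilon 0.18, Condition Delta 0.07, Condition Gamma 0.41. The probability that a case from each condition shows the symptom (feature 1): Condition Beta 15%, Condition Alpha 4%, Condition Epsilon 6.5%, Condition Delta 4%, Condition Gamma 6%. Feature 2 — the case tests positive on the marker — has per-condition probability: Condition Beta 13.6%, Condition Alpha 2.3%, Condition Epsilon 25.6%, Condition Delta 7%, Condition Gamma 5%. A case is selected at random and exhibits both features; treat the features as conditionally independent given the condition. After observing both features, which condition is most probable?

Compute prior × likelihood for every hypothesis:
  Condition Beta: 0.29 × 0.15 × 0.136 = 0.005916
  Condition Alpha: 0.05 × 0.04 × 0.023 = 0.000046
  Condition Epsilon: 0.18 × 0.065 × 0.256 = 0.0029952
  Condition Delta: 0.07 × 0.04 × 0.07 = 0.000196
  Condition Gamma: 0.41 × 0.06 × 0.05 = 0.00123
Normalizing constant = 0.0103832.
Largest term belongs to Condition Beta, so Condition Beta is most probable.

Condition Beta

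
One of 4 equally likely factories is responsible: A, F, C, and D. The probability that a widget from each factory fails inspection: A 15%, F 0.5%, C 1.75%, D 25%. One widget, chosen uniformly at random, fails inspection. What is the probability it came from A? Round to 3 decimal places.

With a uniform prior (1/4 each), posterior ∝ likelihood:
  A: 0.15
  F: 0.005
  C: 0.0175
  D: 0.25
Sum = 0.4225.
P(A | evidence) = 0.15 / 0.4225 ≈ 0.355.

0.355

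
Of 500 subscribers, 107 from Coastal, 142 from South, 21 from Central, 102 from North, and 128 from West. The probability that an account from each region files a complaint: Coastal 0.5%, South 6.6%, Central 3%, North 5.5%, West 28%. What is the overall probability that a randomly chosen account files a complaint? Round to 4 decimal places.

0.1040

Unnormalized posteriors (prior × likelihood):
  Coastal: 0.214 × 0.005 = 0.00107
  South: 0.284 × 0.066 = 0.018744
  Central: 0.042 × 0.03 = 0.00126
  North: 0.204 × 0.055 = 0.01122
  West: 0.256 × 0.28 = 0.07168
P(complaint) = 0.00107 + 0.018744 + 0.00126 + 0.01122 + 0.07168 = 0.103974 → 0.1040.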